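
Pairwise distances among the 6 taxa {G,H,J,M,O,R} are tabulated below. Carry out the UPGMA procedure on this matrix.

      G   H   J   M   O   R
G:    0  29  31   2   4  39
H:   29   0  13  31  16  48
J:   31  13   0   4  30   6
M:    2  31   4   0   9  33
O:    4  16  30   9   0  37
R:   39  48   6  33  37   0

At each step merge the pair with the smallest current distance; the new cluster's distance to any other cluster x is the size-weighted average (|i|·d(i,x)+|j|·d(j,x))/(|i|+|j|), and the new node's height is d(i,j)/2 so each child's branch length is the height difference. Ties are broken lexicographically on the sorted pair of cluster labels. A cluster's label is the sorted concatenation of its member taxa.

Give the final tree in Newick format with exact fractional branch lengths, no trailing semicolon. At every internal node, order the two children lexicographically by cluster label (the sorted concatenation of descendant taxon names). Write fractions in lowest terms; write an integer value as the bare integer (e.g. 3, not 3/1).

1. join G+M (d=2) ⇒ GM; edges |G|=1, |M|=1
  updated: d(GM,H)=30, d(GM,J)=35/2, d(GM,O)=13/2, d(GM,R)=36
2. join J+R (d=6) ⇒ JR; edges |J|=3, |R|=3
  updated: d(GM,JR)=107/4, d(H,JR)=61/2, d(JR,O)=67/2
3. join GM+O (d=13/2) ⇒ GMO; edges |GM|=9/4, |O|=13/4
  updated: d(GMO,H)=76/3, d(GMO,JR)=29
4. join GMO+H (d=76/3) ⇒ GHMO; edges |GMO|=113/12, |H|=38/3
  updated: d(GHMO,JR)=235/8
5. join GHMO+JR (d=235/8) ⇒ GHJMOR; edges |GHMO|=97/48, |JR|=187/16
final tree: ((((G:1,M:1):9/4,O:13/4):113/12,H:38/3):97/48,(J:3,R:3):187/16)
total length: 1183/24

((((G:1,M:1):9/4,O:13/4):113/12,H:38/3):97/48,(J:3,R:3):187/16)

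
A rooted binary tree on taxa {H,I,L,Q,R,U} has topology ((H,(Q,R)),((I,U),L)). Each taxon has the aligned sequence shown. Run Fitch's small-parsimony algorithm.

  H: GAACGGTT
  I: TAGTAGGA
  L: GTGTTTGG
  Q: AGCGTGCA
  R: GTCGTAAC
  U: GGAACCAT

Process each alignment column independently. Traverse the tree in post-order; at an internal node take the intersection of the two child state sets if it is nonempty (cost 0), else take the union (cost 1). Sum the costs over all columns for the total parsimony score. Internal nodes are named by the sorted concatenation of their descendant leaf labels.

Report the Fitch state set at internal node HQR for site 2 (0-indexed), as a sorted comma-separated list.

A,C

site 0, node QR: Q={A} ∪ R={G} → {A,G} (+1)
site 0, node HQR: H={G} ∩ QR={A,G} → {G} (+0)
site 0, node IU: I={T} ∪ U={G} → {G,T} (+1)
site 0, node ILU: IU={G,T} ∩ L={G} → {G} (+0)
site 0, node HILQRU: HQR={G} ∩ ILU={G} → {G} (+0)
site 1, node QR: Q={G} ∪ R={T} → {G,T} (+1)
site 1, node HQR: H={A} ∪ QR={G,T} → {A,G,T} (+1)
site 1, node IU: I={A} ∪ U={G} → {A,G} (+1)
site 1, node ILU: IU={A,G} ∪ L={T} → {A,G,T} (+1)
site 1, node HILQRU: HQR={A,G,T} ∩ ILU={A,G,T} → {A,G,T} (+0)
site 2, node QR: Q={C} ∩ R={C} → {C} (+0)
site 2, node HQR: H={A} ∪ QR={C} → {A,C} (+1)
site 2, node IU: I={G} ∪ U={A} → {A,G} (+1)
site 2, node ILU: IU={A,G} ∩ L={G} → {G} (+0)
site 2, node HILQRU: HQR={A,C} ∪ ILU={G} → {A,C,G} (+1)
site 3, node QR: Q={G} ∩ R={G} → {G} (+0)
site 3, node HQR: H={C} ∪ QR={G} → {C,G} (+1)
site 3, node IU: I={T} ∪ U={A} → {A,T} (+1)
site 3, node ILU: IU={A,T} ∩ L={T} → {T} (+0)
site 3, node HILQRU: HQR={C,G} ∪ ILU={T} → {C,G,T} (+1)
site 4, node QR: Q={T} ∩ R={T} → {T} (+0)
site 4, node HQR: H={G} ∪ QR={T} → {G,T} (+1)
site 4, node IU: I={A} ∪ U={C} → {A,C} (+1)
site 4, node ILU: IU={A,C} ∪ L={T} → {A,C,T} (+1)
site 4, node HILQRU: HQR={G,T} ∩ ILU={A,C,T} → {T} (+0)
site 5, node QR: Q={G} ∪ R={A} → {A,G} (+1)
site 5, node HQR: H={G} ∩ QR={A,G} → {G} (+0)
site 5, node IU: I={G} ∪ U={C} → {C,G} (+1)
site 5, node ILU: IU={C,G} ∪ L={T} → {C,G,T} (+1)
site 5, node HILQRU: HQR={G} ∩ ILU={C,G,T} → {G} (+0)
site 6, node QR: Q={C} ∪ R={A} → {A,C} (+1)
site 6, node HQR: H={T} ∪ QR={A,C} → {A,C,T} (+1)
site 6, node IU: I={G} ∪ U={A} → {A,G} (+1)
site 6, node ILU: IU={A,G} ∩ L={G} → {G} (+0)
site 6, node HILQRU: HQR={A,C,T} ∪ ILU={G} → {A,C,G,T} (+1)
site 7, node QR: Q={A} ∪ R={C} → {A,C} (+1)
site 7, node HQR: H={T} ∪ QR={A,C} → {A,C,T} (+1)
site 7, node IU: I={A} ∪ U={T} → {A,T} (+1)
site 7, node ILU: IU={A,T} ∪ L={G} → {A,G,T} (+1)
site 7, node HILQRU: HQR={A,C,T} ∩ ILU={A,G,T} → {A,T} (+0)
per-site changes: [2, 4, 3, 3, 3, 3, 4, 4]; total = 26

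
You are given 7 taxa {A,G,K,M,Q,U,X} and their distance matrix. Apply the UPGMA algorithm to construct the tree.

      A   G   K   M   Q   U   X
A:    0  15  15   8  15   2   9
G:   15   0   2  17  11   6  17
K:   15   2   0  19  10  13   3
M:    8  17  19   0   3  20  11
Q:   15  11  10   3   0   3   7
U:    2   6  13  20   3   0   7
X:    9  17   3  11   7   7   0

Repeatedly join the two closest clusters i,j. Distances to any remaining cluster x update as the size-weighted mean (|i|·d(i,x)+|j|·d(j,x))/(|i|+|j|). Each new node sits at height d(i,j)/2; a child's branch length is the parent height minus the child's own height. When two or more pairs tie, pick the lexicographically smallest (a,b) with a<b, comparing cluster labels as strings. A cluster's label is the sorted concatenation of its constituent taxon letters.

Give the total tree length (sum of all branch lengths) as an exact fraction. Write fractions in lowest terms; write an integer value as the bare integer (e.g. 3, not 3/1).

763/30

iteration 1: select A,U (d=2); attach at lengths (1, 1); label the merged cluster AU
  updated: d(AU,G)=21/2, d(AU,K)=14, d(AU,M)=14, d(AU,Q)=9, d(AU,X)=8
iteration 2: select G,K (d=2); attach at lengths (1, 1); label the merged cluster GK
  updated: d(AU,GK)=49/4, d(GK,M)=18, d(GK,Q)=21/2, d(GK,X)=10
iteration 3: select M,Q (d=3); attach at lengths (3/2, 3/2); label the merged cluster MQ
  updated: d(AU,MQ)=23/2, d(GK,MQ)=57/4, d(MQ,X)=9
iteration 4: select AU,X (d=8); attach at lengths (3, 4); label the merged cluster AUX
  updated: d(AUX,GK)=23/2, d(AUX,MQ)=32/3
iteration 5: select AUX,MQ (d=32/3); attach at lengths (4/3, 23/6); label the merged cluster AMQUX
  updated: d(AMQUX,GK)=63/5
iteration 6: select AMQUX,GK (d=63/5); attach at lengths (29/30, 53/10); label the merged cluster AGKMQUX
final tree: ((((A:1,U:1):3,X:4):4/3,(M:3/2,Q:3/2):23/6):29/30,(G:1,K:1):53/10)
total length: 763/30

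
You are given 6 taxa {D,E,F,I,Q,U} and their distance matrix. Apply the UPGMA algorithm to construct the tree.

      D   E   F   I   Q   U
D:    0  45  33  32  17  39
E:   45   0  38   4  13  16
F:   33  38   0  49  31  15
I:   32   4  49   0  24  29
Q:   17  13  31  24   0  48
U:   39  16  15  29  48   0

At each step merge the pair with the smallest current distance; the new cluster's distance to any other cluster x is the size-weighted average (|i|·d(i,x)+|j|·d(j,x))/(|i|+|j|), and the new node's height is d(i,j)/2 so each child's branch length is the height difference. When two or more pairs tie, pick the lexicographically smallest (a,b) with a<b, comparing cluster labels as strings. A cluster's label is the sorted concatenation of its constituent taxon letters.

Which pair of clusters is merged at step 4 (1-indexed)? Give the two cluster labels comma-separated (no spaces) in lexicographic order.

1. join E+I (d=4) ⇒ EI; edges |E|=2, |I|=2
  updated: d(D,EI)=77/2, d(EI,F)=87/2, d(EI,Q)=37/2, d(EI,U)=45/2
2. join F+U (d=15) ⇒ FU; edges |F|=15/2, |U|=15/2
  updated: d(D,FU)=36, d(EI,FU)=33, d(FU,Q)=79/2
3. join D+Q (d=17) ⇒ DQ; edges |D|=17/2, |Q|=17/2
  updated: d(DQ,EI)=57/2, d(DQ,FU)=151/4
4. join DQ+EI (d=57/2) ⇒ DEIQ; edges |DQ|=23/4, |EI|=49/4
  updated: d(DEIQ,FU)=283/8
5. join DEIQ+FU (d=283/8) ⇒ DEFIQU; edges |DEIQ|=55/16, |FU|=163/16
final tree: (((D:17/2,Q:17/2):23/4,(E:2,I:2):49/4):55/16,(F:15/2,U:15/2):163/16)
total length: 541/8

DQ,EI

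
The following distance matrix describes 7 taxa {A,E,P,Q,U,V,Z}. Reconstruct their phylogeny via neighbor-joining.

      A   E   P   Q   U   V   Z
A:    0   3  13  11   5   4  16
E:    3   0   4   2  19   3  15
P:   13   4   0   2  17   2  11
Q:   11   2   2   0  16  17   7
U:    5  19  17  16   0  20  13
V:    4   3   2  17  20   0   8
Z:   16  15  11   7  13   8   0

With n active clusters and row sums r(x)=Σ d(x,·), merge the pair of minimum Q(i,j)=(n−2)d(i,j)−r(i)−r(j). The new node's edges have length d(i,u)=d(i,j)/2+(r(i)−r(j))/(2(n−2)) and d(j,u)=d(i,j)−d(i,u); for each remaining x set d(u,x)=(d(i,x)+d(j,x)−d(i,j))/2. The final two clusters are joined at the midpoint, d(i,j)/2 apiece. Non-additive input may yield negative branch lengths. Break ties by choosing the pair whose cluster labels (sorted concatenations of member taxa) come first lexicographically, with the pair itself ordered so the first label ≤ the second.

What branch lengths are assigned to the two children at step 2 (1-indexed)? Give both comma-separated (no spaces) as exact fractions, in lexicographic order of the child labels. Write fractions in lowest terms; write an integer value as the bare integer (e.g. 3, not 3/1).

7/4,21/4

1. join A+U (d=5, Q=-117) ⇒ AU; edges |A|=-13/10, |U|=63/10
  updated: d(AU,E)=17/2, d(AU,P)=25/2, d(AU,Q)=11, d(AU,V)=19/2, d(AU,Z)=12
2. join Q+Z (d=7, Q=-64) ⇒ QZ; edges |Q|=7/4, |Z|=21/4
  updated: d(AU,QZ)=8, d(E,QZ)=5, d(P,QZ)=3, d(QZ,V)=9
3. join AU+QZ (d=8, Q=-79/2) ⇒ AQUZ; edges |AU|=25/4, |QZ|=7/4
  updated: d(AQUZ,E)=11/4, d(AQUZ,P)=15/4, d(AQUZ,V)=21/4
4. join AQUZ+E (d=11/4, Q=-16) ⇒ AEQUZ; edges |AQUZ|=15/8, |E|=7/8
  updated: d(AEQUZ,P)=5/2, d(AEQUZ,V)=11/4
5. join AEQUZ+P (d=5/2, Q=-29/4) ⇒ AEPQUZ; edges |AEQUZ|=13/8, |P|=7/8
  updated: d(AEPQUZ,V)=9/8
6. join AEPQUZ+V (d=9/8) ⇒ AEPQUVZ; edges |AEPQUZ|=9/16, |V|=9/16
final tree: (((((A:-13/10,U:63/10):25/4,(Q:7/4,Z:21/4):7/4):15/8,E:7/8):13/8,P:7/8):9/16,V:9/16)
total length: 211/8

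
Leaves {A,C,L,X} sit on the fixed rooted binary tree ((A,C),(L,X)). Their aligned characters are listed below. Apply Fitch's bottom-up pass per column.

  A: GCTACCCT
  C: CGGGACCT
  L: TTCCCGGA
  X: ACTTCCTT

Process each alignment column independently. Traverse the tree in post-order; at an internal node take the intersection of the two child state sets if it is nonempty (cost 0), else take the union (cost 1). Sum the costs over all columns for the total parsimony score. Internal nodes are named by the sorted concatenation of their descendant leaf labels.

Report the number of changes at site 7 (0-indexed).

1

[col 0] AC: children A:{G}, C:{C} ∪→ {C,G}; cost 1
[col 0] LX: children L:{T}, X:{A} ∪→ {A,T}; cost 1
[col 0] ACLX: children AC:{C,G}, LX:{A,T} ∪→ {A,C,G,T}; cost 1
[col 1] AC: children A:{C}, C:{G} ∪→ {C,G}; cost 1
[col 1] LX: children L:{T}, X:{C} ∪→ {C,T}; cost 1
[col 1] ACLX: children AC:{C,G}, LX:{C,T} ∩→ {C}; cost 0
[col 2] AC: children A:{T}, C:{G} ∪→ {G,T}; cost 1
[col 2] LX: children L:{C}, X:{T} ∪→ {C,T}; cost 1
[col 2] ACLX: children AC:{G,T}, LX:{C,T} ∩→ {T}; cost 0
[col 3] AC: children A:{A}, C:{G} ∪→ {A,G}; cost 1
[col 3] LX: children L:{C}, X:{T} ∪→ {C,T}; cost 1
[col 3] ACLX: children AC:{A,G}, LX:{C,T} ∪→ {A,C,G,T}; cost 1
[col 4] AC: children A:{C}, C:{A} ∪→ {A,C}; cost 1
[col 4] LX: children L:{C}, X:{C} ∩→ {C}; cost 0
[col 4] ACLX: children AC:{A,C}, LX:{C} ∩→ {C}; cost 0
[col 5] AC: children A:{C}, C:{C} ∩→ {C}; cost 0
[col 5] LX: children L:{G}, X:{C} ∪→ {C,G}; cost 1
[col 5] ACLX: children AC:{C}, LX:{C,G} ∩→ {C}; cost 0
[col 6] AC: children A:{C}, C:{C} ∩→ {C}; cost 0
[col 6] LX: children L:{G}, X:{T} ∪→ {G,T}; cost 1
[col 6] ACLX: children AC:{C}, LX:{G,T} ∪→ {C,G,T}; cost 1
[col 7] AC: children A:{T}, C:{T} ∩→ {T}; cost 0
[col 7] LX: children L:{A}, X:{T} ∪→ {A,T}; cost 1
[col 7] ACLX: children AC:{T}, LX:{A,T} ∩→ {T}; cost 0
per-site changes: [3, 2, 2, 3, 1, 1, 2, 1]; total = 15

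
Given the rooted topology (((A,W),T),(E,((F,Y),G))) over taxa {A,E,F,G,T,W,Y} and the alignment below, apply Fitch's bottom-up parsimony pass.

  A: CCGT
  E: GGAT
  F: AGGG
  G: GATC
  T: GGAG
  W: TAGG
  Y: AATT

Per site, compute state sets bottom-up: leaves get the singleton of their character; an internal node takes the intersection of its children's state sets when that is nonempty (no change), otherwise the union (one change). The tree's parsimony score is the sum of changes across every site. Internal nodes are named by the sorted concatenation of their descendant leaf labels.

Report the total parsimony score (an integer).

14

AW@0: {C} ∪ {T} = {C,T} (union, +1)
ATW@0: {C,T} ∪ {G} = {C,G,T} (union, +1)
FY@0: {A} ∩ {A} = {A} (intersection, +0)
FGY@0: {A} ∪ {G} = {A,G} (union, +1)
EFGY@0: {G} ∩ {A,G} = {G} (intersection, +0)
AEFGTWY@0: {C,G,T} ∩ {G} = {G} (intersection, +0)
AW@1: {C} ∪ {A} = {A,C} (union, +1)
ATW@1: {A,C} ∪ {G} = {A,C,G} (union, +1)
FY@1: {G} ∪ {A} = {A,G} (union, +1)
FGY@1: {A,G} ∩ {A} = {A} (intersection, +0)
EFGY@1: {G} ∪ {A} = {A,G} (union, +1)
AEFGTWY@1: {A,C,G} ∩ {A,G} = {A,G} (intersection, +0)
AW@2: {G} ∩ {G} = {G} (intersection, +0)
ATW@2: {G} ∪ {A} = {A,G} (union, +1)
FY@2: {G} ∪ {T} = {G,T} (union, +1)
FGY@2: {G,T} ∩ {T} = {T} (intersection, +0)
EFGY@2: {A} ∪ {T} = {A,T} (union, +1)
AEFGTWY@2: {A,G} ∩ {A,T} = {A} (intersection, +0)
AW@3: {T} ∪ {G} = {G,T} (union, +1)
ATW@3: {G,T} ∩ {G} = {G} (intersection, +0)
FY@3: {G} ∪ {T} = {G,T} (union, +1)
FGY@3: {G,T} ∪ {C} = {C,G,T} (union, +1)
EFGY@3: {T} ∩ {C,G,T} = {T} (intersection, +0)
AEFGTWY@3: {G} ∪ {T} = {G,T} (union, +1)
per-site changes: [3, 4, 3, 4]; total = 14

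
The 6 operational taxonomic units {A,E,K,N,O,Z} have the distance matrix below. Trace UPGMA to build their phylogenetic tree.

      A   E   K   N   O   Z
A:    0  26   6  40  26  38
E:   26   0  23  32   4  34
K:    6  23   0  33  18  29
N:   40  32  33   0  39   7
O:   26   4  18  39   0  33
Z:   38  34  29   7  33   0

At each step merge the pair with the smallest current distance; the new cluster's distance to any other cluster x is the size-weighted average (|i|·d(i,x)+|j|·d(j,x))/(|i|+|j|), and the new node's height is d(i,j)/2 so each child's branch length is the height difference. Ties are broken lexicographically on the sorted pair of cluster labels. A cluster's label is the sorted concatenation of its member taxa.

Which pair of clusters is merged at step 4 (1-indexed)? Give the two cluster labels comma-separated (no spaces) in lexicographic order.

AK,EO

step 1: merge (E,O) at d=4; branch lengths E→2, O→2; new cluster EO
  updated: d(A,EO)=26, d(EO,K)=41/2, d(EO,N)=71/2, d(EO,Z)=67/2
step 2: merge (A,K) at d=6; branch lengths A→3, K→3; new cluster AK
  updated: d(AK,EO)=93/4, d(AK,N)=73/2, d(AK,Z)=67/2
step 3: merge (N,Z) at d=7; branch lengths N→7/2, Z→7/2; new cluster NZ
  updated: d(AK,NZ)=35, d(EO,NZ)=69/2
step 4: merge (AK,EO) at d=93/4; branch lengths AK→69/8, EO→77/8; new cluster AEKO
  updated: d(AEKO,NZ)=139/4
step 5: merge (AEKO,NZ) at d=139/4; branch lengths AEKO→23/4, NZ→111/8; new cluster AEKNOZ
final tree: (((A:3,K:3):69/8,(E:2,O:2):77/8):23/4,(N:7/2,Z:7/2):111/8)
total length: 439/8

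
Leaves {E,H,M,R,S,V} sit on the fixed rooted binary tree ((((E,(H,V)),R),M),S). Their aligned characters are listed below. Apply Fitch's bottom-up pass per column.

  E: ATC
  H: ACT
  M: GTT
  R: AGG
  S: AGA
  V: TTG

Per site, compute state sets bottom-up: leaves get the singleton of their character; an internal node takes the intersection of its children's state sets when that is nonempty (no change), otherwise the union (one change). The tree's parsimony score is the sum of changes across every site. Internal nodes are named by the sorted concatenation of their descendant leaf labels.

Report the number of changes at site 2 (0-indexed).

4

HV@0: {A} ∪ {T} = {A,T} (union, +1)
EHV@0: {A} ∩ {A,T} = {A} (intersection, +0)
EHRV@0: {A} ∩ {A} = {A} (intersection, +0)
EHMRV@0: {A} ∪ {G} = {A,G} (union, +1)
EHMRSV@0: {A,G} ∩ {A} = {A} (intersection, +0)
HV@1: {C} ∪ {T} = {C,T} (union, +1)
EHV@1: {T} ∩ {C,T} = {T} (intersection, +0)
EHRV@1: {T} ∪ {G} = {G,T} (union, +1)
EHMRV@1: {G,T} ∩ {T} = {T} (intersection, +0)
EHMRSV@1: {T} ∪ {G} = {G,T} (union, +1)
HV@2: {T} ∪ {G} = {G,T} (union, +1)
EHV@2: {C} ∪ {G,T} = {C,G,T} (union, +1)
EHRV@2: {C,G,T} ∩ {G} = {G} (intersection, +0)
EHMRV@2: {G} ∪ {T} = {G,T} (union, +1)
EHMRSV@2: {G,T} ∪ {A} = {A,G,T} (union, +1)
per-site changes: [2, 3, 4]; total = 9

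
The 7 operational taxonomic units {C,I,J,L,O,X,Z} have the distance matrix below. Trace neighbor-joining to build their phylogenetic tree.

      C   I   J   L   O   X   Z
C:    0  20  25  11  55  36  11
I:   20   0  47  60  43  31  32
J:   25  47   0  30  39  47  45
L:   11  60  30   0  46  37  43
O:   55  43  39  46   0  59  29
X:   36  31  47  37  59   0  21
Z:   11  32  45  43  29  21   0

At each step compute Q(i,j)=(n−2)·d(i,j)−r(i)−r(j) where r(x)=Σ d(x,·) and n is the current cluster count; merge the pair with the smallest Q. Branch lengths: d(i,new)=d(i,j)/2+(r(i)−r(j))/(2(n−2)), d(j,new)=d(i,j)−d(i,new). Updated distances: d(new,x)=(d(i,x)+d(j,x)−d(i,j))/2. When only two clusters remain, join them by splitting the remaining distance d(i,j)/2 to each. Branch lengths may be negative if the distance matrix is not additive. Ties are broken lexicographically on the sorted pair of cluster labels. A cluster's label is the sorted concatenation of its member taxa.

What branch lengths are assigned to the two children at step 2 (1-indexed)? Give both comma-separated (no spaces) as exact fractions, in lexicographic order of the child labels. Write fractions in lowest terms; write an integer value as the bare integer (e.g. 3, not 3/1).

step 1: merge (C,L) at d=11, Q=-330; branch lengths C→-7/5, L→62/5; new cluster CL
  updated: d(CL,I)=69/2, d(CL,J)=22, d(CL,O)=45, d(CL,X)=31, d(CL,Z)=43/2
step 2: merge (CL,J) at d=22, Q=-266; branch lengths CL→21/4, J→67/4; new cluster CJL
  updated: d(CJL,I)=119/4, d(CJL,O)=31, d(CJL,X)=28, d(CJL,Z)=89/4
step 3: merge (I,X) at d=31, Q=-727/4; branch lengths I→359/24, X→385/24; new cluster IX
  updated: d(CJL,IX)=107/8, d(IX,O)=71/2, d(IX,Z)=11
step 4: merge (CJL,O) at d=31, Q=-801/8; branch lengths CJL→265/32, O→727/32; new cluster CJLO
  updated: d(CJLO,IX)=143/16, d(CJLO,Z)=81/8
step 5: merge (CJLO,IX) at d=143/16, Q=-481/16; branch lengths CJLO→129/32, IX→157/32; new cluster CIJLOX
  updated: d(CIJLOX,Z)=195/32
step 6: merge (CIJLOX,Z) at d=195/32; branch lengths CIJLOX→195/64, Z→195/64; new cluster CIJLOXZ
final tree: (((((C:-7/5,L:62/5):21/4,J:67/4):265/32,O:727/32):129/32,(I:359/24,X:385/24):157/32):195/64,Z:195/64)
total length: 3521/32

21/4,67/4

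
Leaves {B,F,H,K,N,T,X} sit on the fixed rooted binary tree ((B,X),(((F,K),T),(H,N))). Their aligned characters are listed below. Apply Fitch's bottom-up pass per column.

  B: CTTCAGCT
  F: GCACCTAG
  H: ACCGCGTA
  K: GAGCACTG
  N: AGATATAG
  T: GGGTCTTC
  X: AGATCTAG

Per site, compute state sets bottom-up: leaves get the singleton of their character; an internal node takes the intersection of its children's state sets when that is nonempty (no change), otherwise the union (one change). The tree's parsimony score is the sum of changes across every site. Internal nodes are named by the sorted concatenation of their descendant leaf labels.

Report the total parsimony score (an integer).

site 0, node BX: B={C} ∪ X={A} → {A,C} (+1)
site 0, node FK: F={G} ∩ K={G} → {G} (+0)
site 0, node FKT: FK={G} ∩ T={G} → {G} (+0)
site 0, node HN: H={A} ∩ N={A} → {A} (+0)
site 0, node FHKNT: FKT={G} ∪ HN={A} → {A,G} (+1)
site 0, node BFHKNTX: BX={A,C} ∩ FHKNT={A,G} → {A} (+0)
site 1, node BX: B={T} ∪ X={G} → {G,T} (+1)
site 1, node FK: F={C} ∪ K={A} → {A,C} (+1)
site 1, node FKT: FK={A,C} ∪ T={G} → {A,C,G} (+1)
site 1, node HN: H={C} ∪ N={G} → {C,G} (+1)
site 1, node FHKNT: FKT={A,C,G} ∩ HN={C,G} → {C,G} (+0)
site 1, node BFHKNTX: BX={G,T} ∩ FHKNT={C,G} → {G} (+0)
site 2, node BX: B={T} ∪ X={A} → {A,T} (+1)
site 2, node FK: F={A} ∪ K={G} → {A,G} (+1)
site 2, node FKT: FK={A,G} ∩ T={G} → {G} (+0)
site 2, node HN: H={C} ∪ N={A} → {A,C} (+1)
site 2, node FHKNT: FKT={G} ∪ HN={A,C} → {A,C,G} (+1)
site 2, node BFHKNTX: BX={A,T} ∩ FHKNT={A,C,G} → {A} (+0)
site 3, node BX: B={C} ∪ X={T} → {C,T} (+1)
site 3, node FK: F={C} ∩ K={C} → {C} (+0)
site 3, node FKT: FK={C} ∪ T={T} → {C,T} (+1)
site 3, node HN: H={G} ∪ N={T} → {G,T} (+1)
site 3, node FHKNT: FKT={C,T} ∩ HN={G,T} → {T} (+0)
site 3, node BFHKNTX: BX={C,T} ∩ FHKNT={T} → {T} (+0)
site 4, node BX: B={A} ∪ X={C} → {A,C} (+1)
site 4, node FK: F={C} ∪ K={A} → {A,C} (+1)
site 4, node FKT: FK={A,C} ∩ T={C} → {C} (+0)
site 4, node HN: H={C} ∪ N={A} → {A,C} (+1)
site 4, node FHKNT: FKT={C} ∩ HN={A,C} → {C} (+0)
site 4, node BFHKNTX: BX={A,C} ∩ FHKNT={C} → {C} (+0)
site 5, node BX: B={G} ∪ X={T} → {G,T} (+1)
site 5, node FK: F={T} ∪ K={C} → {C,T} (+1)
site 5, node FKT: FK={C,T} ∩ T={T} → {T} (+0)
site 5, node HN: H={G} ∪ N={T} → {G,T} (+1)
site 5, node FHKNT: FKT={T} ∩ HN={G,T} → {T} (+0)
site 5, node BFHKNTX: BX={G,T} ∩ FHKNT={T} → {T} (+0)
site 6, node BX: B={C} ∪ X={A} → {A,C} (+1)
site 6, node FK: F={A} ∪ K={T} → {A,T} (+1)
site 6, node FKT: FK={A,T} ∩ T={T} → {T} (+0)
site 6, node HN: H={T} ∪ N={A} → {A,T} (+1)
site 6, node FHKNT: FKT={T} ∩ HN={A,T} → {T} (+0)
site 6, node BFHKNTX: BX={A,C} ∪ FHKNT={T} → {A,C,T} (+1)
site 7, node BX: B={T} ∪ X={G} → {G,T} (+1)
site 7, node FK: F={G} ∩ K={G} → {G} (+0)
site 7, node FKT: FK={G} ∪ T={C} → {C,G} (+1)
site 7, node HN: H={A} ∪ N={G} → {A,G} (+1)
site 7, node FHKNT: FKT={C,G} ∩ HN={A,G} → {G} (+0)
site 7, node BFHKNTX: BX={G,T} ∩ FHKNT={G} → {G} (+0)
per-site changes: [2, 4, 4, 3, 3, 3, 4, 3]; total = 26

26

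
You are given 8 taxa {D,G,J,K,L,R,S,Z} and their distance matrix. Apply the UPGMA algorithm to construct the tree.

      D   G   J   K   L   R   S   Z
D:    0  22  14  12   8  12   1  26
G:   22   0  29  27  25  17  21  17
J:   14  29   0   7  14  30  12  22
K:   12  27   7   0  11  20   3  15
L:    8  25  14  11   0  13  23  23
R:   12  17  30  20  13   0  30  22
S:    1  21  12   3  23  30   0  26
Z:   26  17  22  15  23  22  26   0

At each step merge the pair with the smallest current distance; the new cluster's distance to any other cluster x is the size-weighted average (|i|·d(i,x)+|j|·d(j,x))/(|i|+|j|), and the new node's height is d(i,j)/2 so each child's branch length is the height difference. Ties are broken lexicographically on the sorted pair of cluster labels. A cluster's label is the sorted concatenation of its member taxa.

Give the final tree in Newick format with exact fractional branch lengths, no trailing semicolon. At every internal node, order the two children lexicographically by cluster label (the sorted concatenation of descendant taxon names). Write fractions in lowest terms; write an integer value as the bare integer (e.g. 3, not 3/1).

((((D:1/2,S:1/2):37/8,(J:7/2,K:7/2):13/8):33/8,(L:13/2,R:13/2):11/4):53/24,(G:17/2,Z:17/2):71/24)

iteration 1: select D,S (d=1); attach at lengths (1/2, 1/2); label the merged cluster DS
  updated: d(DS,G)=43/2, d(DS,J)=13, d(DS,K)=15/2, d(DS,L)=31/2, d(DS,R)=21, d(DS,Z)=26
iteration 2: select J,K (d=7); attach at lengths (7/2, 7/2); label the merged cluster JK
  updated: d(DS,JK)=41/4, d(G,JK)=28, d(JK,L)=25/2, d(JK,R)=25, d(JK,Z)=37/2
iteration 3: select DS,JK (d=41/4); attach at lengths (37/8, 13/8); label the merged cluster DJKS
  updated: d(DJKS,G)=99/4, d(DJKS,L)=14, d(DJKS,R)=23, d(DJKS,Z)=89/4
iteration 4: select L,R (d=13); attach at lengths (13/2, 13/2); label the merged cluster LR
  updated: d(DJKS,LR)=37/2, d(G,LR)=21, d(LR,Z)=45/2
iteration 5: select G,Z (d=17); attach at lengths (17/2, 17/2); label the merged cluster GZ
  updated: d(DJKS,GZ)=47/2, d(GZ,LR)=87/4
iteration 6: select DJKS,LR (d=37/2); attach at lengths (33/8, 11/4); label the merged cluster DJKLRS
  updated: d(DJKLRS,GZ)=275/12
iteration 7: select DJKLRS,GZ (d=275/12); attach at lengths (53/24, 71/24); label the merged cluster DGJKLRSZ
final tree: ((((D:1/2,S:1/2):37/8,(J:7/2,K:7/2):13/8):33/8,(L:13/2,R:13/2):11/4):53/24,(G:17/2,Z:17/2):71/24)
total length: 1351/24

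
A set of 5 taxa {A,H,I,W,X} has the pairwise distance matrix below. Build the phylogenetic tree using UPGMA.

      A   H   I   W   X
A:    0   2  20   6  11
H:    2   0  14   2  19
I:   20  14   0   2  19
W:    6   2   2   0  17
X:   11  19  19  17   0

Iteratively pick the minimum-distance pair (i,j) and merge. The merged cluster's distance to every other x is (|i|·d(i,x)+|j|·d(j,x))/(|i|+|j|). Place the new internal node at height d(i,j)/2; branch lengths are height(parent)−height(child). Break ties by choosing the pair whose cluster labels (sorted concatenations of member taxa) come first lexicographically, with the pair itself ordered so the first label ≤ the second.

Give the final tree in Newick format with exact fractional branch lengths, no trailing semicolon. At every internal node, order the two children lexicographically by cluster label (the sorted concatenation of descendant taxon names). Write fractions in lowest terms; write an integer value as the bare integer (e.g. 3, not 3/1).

step 1: merge (A,H) at d=2; branch lengths A→1, H→1; new cluster AH
  updated: d(AH,I)=17, d(AH,W)=4, d(AH,X)=15
step 2: merge (I,W) at d=2; branch lengths I→1, W→1; new cluster IW
  updated: d(AH,IW)=21/2, d(IW,X)=18
step 3: merge (AH,IW) at d=21/2; branch lengths AH→17/4, IW→17/4; new cluster AHIW
  updated: d(AHIW,X)=33/2
step 4: merge (AHIW,X) at d=33/2; branch lengths AHIW→3, X→33/4; new cluster AHIWX
final tree: (((A:1,H:1):17/4,(I:1,W:1):17/4):3,X:33/4)
total length: 95/4

(((A:1,H:1):17/4,(I:1,W:1):17/4):3,X:33/4)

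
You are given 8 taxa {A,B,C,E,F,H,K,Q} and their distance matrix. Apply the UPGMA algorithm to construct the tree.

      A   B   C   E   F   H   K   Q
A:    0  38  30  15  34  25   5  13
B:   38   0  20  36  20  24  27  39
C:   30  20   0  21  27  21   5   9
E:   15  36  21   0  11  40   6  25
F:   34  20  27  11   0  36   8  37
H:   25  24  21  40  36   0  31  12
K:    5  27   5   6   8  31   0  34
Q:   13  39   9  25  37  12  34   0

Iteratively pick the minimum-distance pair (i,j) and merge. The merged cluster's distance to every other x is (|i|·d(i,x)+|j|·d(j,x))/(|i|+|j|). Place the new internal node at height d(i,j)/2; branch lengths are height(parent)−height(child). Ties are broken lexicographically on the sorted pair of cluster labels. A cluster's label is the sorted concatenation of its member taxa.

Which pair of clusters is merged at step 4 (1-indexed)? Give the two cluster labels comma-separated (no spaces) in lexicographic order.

iteration 1: select A,K (d=5); attach at lengths (5/2, 5/2); label the merged cluster AK
  updated: d(AK,B)=65/2, d(AK,C)=35/2, d(AK,E)=21/2, d(AK,F)=21, d(AK,H)=28, d(AK,Q)=47/2
iteration 2: select C,Q (d=9); attach at lengths (9/2, 9/2); label the merged cluster CQ
  updated: d(AK,CQ)=41/2, d(B,CQ)=59/2, d(CQ,E)=23, d(CQ,F)=32, d(CQ,H)=33/2
iteration 3: select AK,E (d=21/2); attach at lengths (11/4, 21/4); label the merged cluster AEK
  updated: d(AEK,B)=101/3, d(AEK,CQ)=64/3, d(AEK,F)=53/3, d(AEK,H)=32
iteration 4: select CQ,H (d=33/2); attach at lengths (15/4, 33/4); label the merged cluster CHQ
  updated: d(AEK,CHQ)=224/9, d(B,CHQ)=83/3, d(CHQ,F)=100/3
iteration 5: select AEK,F (d=53/3); attach at lengths (43/12, 53/6); label the merged cluster AEFK
  updated: d(AEFK,B)=121/4, d(AEFK,CHQ)=27
iteration 6: select AEFK,CHQ (d=27); attach at lengths (14/3, 21/4); label the merged cluster ACEFHKQ
  updated: d(ACEFHKQ,B)=204/7
iteration 7: select ACEFHKQ,B (d=204/7); attach at lengths (15/14, 102/7); label the merged cluster ABCEFHKQ
final tree: (((((A:5/2,K:5/2):11/4,E:21/4):43/12,F:53/6):14/3,((C:9/2,Q:9/2):15/4,H:33/4):21/4):15/14,B:102/7)
total length: 3023/42

CQ,H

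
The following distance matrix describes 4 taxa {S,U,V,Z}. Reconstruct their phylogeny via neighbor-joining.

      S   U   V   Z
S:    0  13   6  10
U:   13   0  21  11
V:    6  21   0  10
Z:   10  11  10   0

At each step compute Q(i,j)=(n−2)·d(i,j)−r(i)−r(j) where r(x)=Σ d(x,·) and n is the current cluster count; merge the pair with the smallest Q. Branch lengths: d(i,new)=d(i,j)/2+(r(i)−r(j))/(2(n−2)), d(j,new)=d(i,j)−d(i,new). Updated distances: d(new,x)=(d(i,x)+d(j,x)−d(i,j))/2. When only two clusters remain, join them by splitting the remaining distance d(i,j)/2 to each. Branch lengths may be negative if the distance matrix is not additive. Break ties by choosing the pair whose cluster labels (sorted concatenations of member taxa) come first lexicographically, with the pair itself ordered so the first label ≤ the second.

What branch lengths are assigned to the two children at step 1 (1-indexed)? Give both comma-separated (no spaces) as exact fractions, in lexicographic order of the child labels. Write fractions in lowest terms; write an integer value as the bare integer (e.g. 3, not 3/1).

iteration 1: select S,V (d=6, Q=-54); attach at lengths (1, 5); label the merged cluster SV
  updated: d(SV,U)=14, d(SV,Z)=7
iteration 2: select SV,U (d=14, Q=-32); attach at lengths (5, 9); label the merged cluster SUV
  updated: d(SUV,Z)=2
iteration 3: select SUV,Z (d=2); attach at lengths (1, 1); label the merged cluster SUVZ
final tree: (((S:1,V:5):5,U:9):1,Z:1)
total length: 22

1,5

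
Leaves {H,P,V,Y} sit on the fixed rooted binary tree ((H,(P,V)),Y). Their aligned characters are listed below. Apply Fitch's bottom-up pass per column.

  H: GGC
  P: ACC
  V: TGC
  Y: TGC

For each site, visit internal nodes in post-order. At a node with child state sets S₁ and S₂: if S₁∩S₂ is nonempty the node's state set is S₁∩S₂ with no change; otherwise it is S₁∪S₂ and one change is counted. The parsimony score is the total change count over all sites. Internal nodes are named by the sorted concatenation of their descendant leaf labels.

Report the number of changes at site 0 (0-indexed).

2

PV@0: {A} ∪ {T} = {A,T} (union, +1)
HPV@0: {G} ∪ {A,T} = {A,G,T} (union, +1)
HPVY@0: {A,G,T} ∩ {T} = {T} (intersection, +0)
PV@1: {C} ∪ {G} = {C,G} (union, +1)
HPV@1: {G} ∩ {C,G} = {G} (intersection, +0)
HPVY@1: {G} ∩ {G} = {G} (intersection, +0)
PV@2: {C} ∩ {C} = {C} (intersection, +0)
HPV@2: {C} ∩ {C} = {C} (intersection, +0)
HPVY@2: {C} ∩ {C} = {C} (intersection, +0)
per-site changes: [2, 1, 0]; total = 3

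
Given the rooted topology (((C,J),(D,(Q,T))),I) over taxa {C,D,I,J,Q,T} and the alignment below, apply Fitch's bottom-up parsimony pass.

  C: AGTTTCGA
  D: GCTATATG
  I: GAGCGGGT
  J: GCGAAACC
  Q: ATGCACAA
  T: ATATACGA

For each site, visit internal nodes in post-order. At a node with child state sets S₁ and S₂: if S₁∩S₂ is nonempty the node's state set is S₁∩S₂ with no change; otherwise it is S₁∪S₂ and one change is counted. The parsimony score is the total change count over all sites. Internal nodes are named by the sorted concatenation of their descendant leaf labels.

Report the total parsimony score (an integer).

24

CJ@0: {A} ∪ {G} = {A,G} (union, +1)
QT@0: {A} ∩ {A} = {A} (intersection, +0)
DQT@0: {G} ∪ {A} = {A,G} (union, +1)
CDJQT@0: {A,G} ∩ {A,G} = {A,G} (intersection, +0)
CDIJQT@0: {A,G} ∩ {G} = {G} (intersection, +0)
CJ@1: {G} ∪ {C} = {C,G} (union, +1)
QT@1: {T} ∩ {T} = {T} (intersection, +0)
DQT@1: {C} ∪ {T} = {C,T} (union, +1)
CDJQT@1: {C,G} ∩ {C,T} = {C} (intersection, +0)
CDIJQT@1: {C} ∪ {A} = {A,C} (union, +1)
CJ@2: {T} ∪ {G} = {G,T} (union, +1)
QT@2: {G} ∪ {A} = {A,G} (union, +1)
DQT@2: {T} ∪ {A,G} = {A,G,T} (union, +1)
CDJQT@2: {G,T} ∩ {A,G,T} = {G,T} (intersection, +0)
CDIJQT@2: {G,T} ∩ {G} = {G} (intersection, +0)
CJ@3: {T} ∪ {A} = {A,T} (union, +1)
QT@3: {C} ∪ {T} = {C,T} (union, +1)
DQT@3: {A} ∪ {C,T} = {A,C,T} (union, +1)
CDJQT@3: {A,T} ∩ {A,C,T} = {A,T} (intersection, +0)
CDIJQT@3: {A,T} ∪ {C} = {A,C,T} (union, +1)
CJ@4: {T} ∪ {A} = {A,T} (union, +1)
QT@4: {A} ∩ {A} = {A} (intersection, +0)
DQT@4: {T} ∪ {A} = {A,T} (union, +1)
CDJQT@4: {A,T} ∩ {A,T} = {A,T} (intersection, +0)
CDIJQT@4: {A,T} ∪ {G} = {A,G,T} (union, +1)
CJ@5: {C} ∪ {A} = {A,C} (union, +1)
QT@5: {C} ∩ {C} = {C} (intersection, +0)
DQT@5: {A} ∪ {C} = {A,C} (union, +1)
CDJQT@5: {A,C} ∩ {A,C} = {A,C} (intersection, +0)
CDIJQT@5: {A,C} ∪ {G} = {A,C,G} (union, +1)
CJ@6: {G} ∪ {C} = {C,G} (union, +1)
QT@6: {A} ∪ {G} = {A,G} (union, +1)
DQT@6: {T} ∪ {A,G} = {A,G,T} (union, +1)
CDJQT@6: {C,G} ∩ {A,G,T} = {G} (intersection, +0)
CDIJQT@6: {G} ∩ {G} = {G} (intersection, +0)
CJ@7: {A} ∪ {C} = {A,C} (union, +1)
QT@7: {A} ∩ {A} = {A} (intersection, +0)
DQT@7: {G} ∪ {A} = {A,G} (union, +1)
CDJQT@7: {A,C} ∩ {A,G} = {A} (intersection, +0)
CDIJQT@7: {A} ∪ {T} = {A,T} (union, +1)
per-site changes: [2, 3, 3, 4, 3, 3, 3, 3]; total = 24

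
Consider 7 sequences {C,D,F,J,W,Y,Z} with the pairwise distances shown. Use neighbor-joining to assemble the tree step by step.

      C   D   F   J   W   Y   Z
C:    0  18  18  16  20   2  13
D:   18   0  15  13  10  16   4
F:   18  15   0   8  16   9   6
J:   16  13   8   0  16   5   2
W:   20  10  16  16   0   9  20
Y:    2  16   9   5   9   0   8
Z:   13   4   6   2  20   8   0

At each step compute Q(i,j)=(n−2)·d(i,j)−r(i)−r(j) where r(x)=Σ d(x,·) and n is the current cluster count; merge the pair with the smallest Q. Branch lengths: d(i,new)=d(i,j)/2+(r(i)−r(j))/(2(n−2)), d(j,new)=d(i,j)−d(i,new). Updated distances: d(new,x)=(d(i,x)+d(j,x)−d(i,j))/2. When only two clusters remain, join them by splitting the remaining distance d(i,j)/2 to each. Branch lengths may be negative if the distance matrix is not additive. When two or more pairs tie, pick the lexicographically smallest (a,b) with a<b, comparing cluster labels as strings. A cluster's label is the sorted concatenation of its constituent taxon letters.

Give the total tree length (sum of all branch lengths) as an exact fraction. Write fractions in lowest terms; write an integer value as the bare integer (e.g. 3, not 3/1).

iteration 1: select C,Y (d=2, Q=-126); attach at lengths (24/5, -14/5); label the merged cluster CY
  updated: d(CY,D)=16, d(CY,F)=25/2, d(CY,J)=19/2, d(CY,W)=27/2, d(CY,Z)=19/2
iteration 2: select D,W (d=10, Q=-187/2); attach at lengths (45/16, 115/16); label the merged cluster DW
  updated: d(CY,DW)=39/4, d(DW,F)=21/2, d(DW,J)=19/2, d(DW,Z)=7
iteration 3: select CY,DW (d=39/4, Q=-195/4); attach at lengths (45/8, 33/8); label the merged cluster CDWY
  updated: d(CDWY,F)=53/8, d(CDWY,J)=37/8, d(CDWY,Z)=27/8
iteration 4: select CDWY,F (d=53/8, Q=-22); attach at lengths (29/16, 77/16); label the merged cluster CDFWY
  updated: d(CDFWY,J)=3, d(CDFWY,Z)=11/8
iteration 5: select CDFWY,J (d=3, Q=-51/8); attach at lengths (19/16, 29/16); label the merged cluster CDFJWY
  updated: d(CDFJWY,Z)=3/16
iteration 6: select CDFJWY,Z (d=3/16); attach at lengths (3/32, 3/32); label the merged cluster CDFJWYZ
final tree: (((((C:24/5,Y:-14/5):45/8,(D:45/16,W:115/16):33/8):29/16,F:77/16):19/16,J:29/16):3/32,Z:3/32)
total length: 505/16

505/16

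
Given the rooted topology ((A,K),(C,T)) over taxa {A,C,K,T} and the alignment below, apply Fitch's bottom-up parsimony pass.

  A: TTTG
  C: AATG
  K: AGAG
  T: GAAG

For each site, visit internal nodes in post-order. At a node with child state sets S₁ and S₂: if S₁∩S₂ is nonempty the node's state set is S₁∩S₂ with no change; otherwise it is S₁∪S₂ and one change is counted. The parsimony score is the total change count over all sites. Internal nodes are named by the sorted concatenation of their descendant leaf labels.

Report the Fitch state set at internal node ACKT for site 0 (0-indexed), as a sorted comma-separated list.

[col 0] AK: children A:{T}, K:{A} ∪→ {A,T}; cost 1
[col 0] CT: children C:{A}, T:{G} ∪→ {A,G}; cost 1
[col 0] ACKT: children AK:{A,T}, CT:{A,G} ∩→ {A}; cost 0
[col 1] AK: children A:{T}, K:{G} ∪→ {G,T}; cost 1
[col 1] CT: children C:{A}, T:{A} ∩→ {A}; cost 0
[col 1] ACKT: children AK:{G,T}, CT:{A} ∪→ {A,G,T}; cost 1
[col 2] AK: children A:{T}, K:{A} ∪→ {A,T}; cost 1
[col 2] CT: children C:{T}, T:{A} ∪→ {A,T}; cost 1
[col 2] ACKT: children AK:{A,T}, CT:{A,T} ∩→ {A,T}; cost 0
[col 3] AK: children A:{G}, K:{G} ∩→ {G}; cost 0
[col 3] CT: children C:{G}, T:{G} ∩→ {G}; cost 0
[col 3] ACKT: children AK:{G}, CT:{G} ∩→ {G}; cost 0
per-site changes: [2, 2, 2, 0]; total = 6

A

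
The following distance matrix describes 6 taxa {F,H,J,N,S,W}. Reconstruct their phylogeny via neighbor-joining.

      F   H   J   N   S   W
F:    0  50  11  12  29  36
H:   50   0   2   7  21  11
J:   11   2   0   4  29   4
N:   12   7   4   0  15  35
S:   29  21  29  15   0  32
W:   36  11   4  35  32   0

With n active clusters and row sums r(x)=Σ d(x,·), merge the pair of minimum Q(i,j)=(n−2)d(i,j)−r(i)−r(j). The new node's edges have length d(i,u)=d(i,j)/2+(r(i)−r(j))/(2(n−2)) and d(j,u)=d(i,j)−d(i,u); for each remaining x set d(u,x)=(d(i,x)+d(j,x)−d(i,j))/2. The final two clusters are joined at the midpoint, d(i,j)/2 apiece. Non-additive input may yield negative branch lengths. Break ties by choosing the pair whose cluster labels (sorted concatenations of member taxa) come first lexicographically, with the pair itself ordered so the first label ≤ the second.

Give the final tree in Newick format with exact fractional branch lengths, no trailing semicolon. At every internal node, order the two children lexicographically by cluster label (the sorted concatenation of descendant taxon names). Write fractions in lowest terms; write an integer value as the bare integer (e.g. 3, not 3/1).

(((F:105/8,N:-9/8):1,((H:17/8,W:71/8):15/4,J:-25/4):45/4):15/2,S:15/2)

iteration 1: select H,W (d=11, Q=-165); attach at lengths (17/8, 71/8); label the merged cluster HW
  updated: d(F,HW)=75/2, d(HW,J)=-5/2, d(HW,N)=31/2, d(HW,S)=21
iteration 2: select HW,J (d=-5/2, Q=-241/2); attach at lengths (15/4, -25/4); label the merged cluster HJW
  updated: d(F,HJW)=51/2, d(HJW,N)=11, d(HJW,S)=105/4
iteration 3: select F,N (d=12, Q=-161/2); attach at lengths (105/8, -9/8); label the merged cluster FN
  updated: d(FN,HJW)=49/4, d(FN,S)=16
iteration 4: select FN,HJW (d=49/4, Q=-109/2); attach at lengths (1, 45/4); label the merged cluster FHJNW
  updated: d(FHJNW,S)=15
iteration 5: select FHJNW,S (d=15); attach at lengths (15/2, 15/2); label the merged cluster FHJNSW
final tree: (((F:105/8,N:-9/8):1,((H:17/8,W:71/8):15/4,J:-25/4):45/4):15/2,S:15/2)
total length: 191/4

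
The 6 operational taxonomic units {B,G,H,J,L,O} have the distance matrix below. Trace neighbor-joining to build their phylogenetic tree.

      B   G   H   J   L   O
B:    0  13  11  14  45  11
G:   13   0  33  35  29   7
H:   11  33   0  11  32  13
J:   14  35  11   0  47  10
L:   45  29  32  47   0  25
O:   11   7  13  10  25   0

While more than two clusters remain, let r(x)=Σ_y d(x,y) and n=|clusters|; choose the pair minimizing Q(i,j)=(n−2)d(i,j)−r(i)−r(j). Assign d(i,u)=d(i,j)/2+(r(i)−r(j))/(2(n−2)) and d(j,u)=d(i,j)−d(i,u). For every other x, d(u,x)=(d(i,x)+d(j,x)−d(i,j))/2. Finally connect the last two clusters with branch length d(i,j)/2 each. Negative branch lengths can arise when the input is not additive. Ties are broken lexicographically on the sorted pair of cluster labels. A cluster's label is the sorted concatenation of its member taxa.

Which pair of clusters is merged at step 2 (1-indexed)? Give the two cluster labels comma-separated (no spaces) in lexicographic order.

iteration 1: select G,L (d=29, Q=-179); attach at lengths (55/8, 177/8); label the merged cluster GL
  updated: d(B,GL)=29/2, d(GL,H)=18, d(GL,J)=53/2, d(GL,O)=3/2
iteration 2: select GL,O (d=3/2, Q=-183/2); attach at lengths (59/12, -41/12); label the merged cluster GLO
  updated: d(B,GLO)=12, d(GLO,H)=59/4, d(GLO,J)=35/2
iteration 3: select B,GLO (d=12, Q=-229/4); attach at lengths (67/16, 125/16); label the merged cluster BGLO
  updated: d(BGLO,H)=55/8, d(BGLO,J)=39/4
iteration 4: select BGLO,H (d=55/8, Q=-221/8); attach at lengths (45/16, 65/16); label the merged cluster BGHLO
  updated: d(BGHLO,J)=111/16
iteration 5: select BGHLO,J (d=111/16); attach at lengths (111/32, 111/32); label the merged cluster BGHJLO
final tree: (((B:67/16,((G:55/8,L:177/8):59/12,O:-41/12):125/16):45/16,H:65/16):111/32,J:111/32)
total length: 901/16

GL,O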